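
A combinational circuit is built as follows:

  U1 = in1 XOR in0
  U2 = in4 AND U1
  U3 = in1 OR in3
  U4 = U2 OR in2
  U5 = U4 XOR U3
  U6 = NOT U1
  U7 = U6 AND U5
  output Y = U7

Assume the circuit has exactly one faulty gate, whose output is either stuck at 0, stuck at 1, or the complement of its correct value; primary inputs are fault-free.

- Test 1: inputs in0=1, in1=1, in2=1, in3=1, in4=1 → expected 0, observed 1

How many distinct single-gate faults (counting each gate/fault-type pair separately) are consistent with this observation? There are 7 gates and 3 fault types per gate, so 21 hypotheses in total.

8

Fault-free: U1=0, U2=0, U3=1, U4=1, U5=0, U6=1, U7=0 → 0. Observed 1.
  U1: none of the 3 fault types match ✗
  U2: none of the 3 fault types match ✗
  U3: stuck-at-0, inverted output ✓; others ✗
  U4: stuck-at-0, inverted output ✓; others ✗
  U5: stuck-at-1, inverted output ✓; others ✗
  U6: none of the 3 fault types match ✗
  U7: stuck-at-1, inverted output ✓; others ✗
Consistent faults: {U3 stuck-at-0, U3 inverted output, U4 stuck-at-0, U4 inverted output, U5 stuck-at-1, U5 inverted output, U7 stuck-at-1, U7 inverted output} — 8 in all.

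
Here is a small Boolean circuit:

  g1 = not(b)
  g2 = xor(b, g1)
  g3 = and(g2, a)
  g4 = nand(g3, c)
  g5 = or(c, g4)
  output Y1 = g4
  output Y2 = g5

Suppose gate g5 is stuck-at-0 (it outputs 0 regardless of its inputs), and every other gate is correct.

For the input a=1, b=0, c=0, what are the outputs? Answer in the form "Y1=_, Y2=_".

Y1=1, Y2=0

Propagate with g5 forced: g1=1, g2=1, g3=1, g4=1, g5=0 [stuck-at-0].
So the outputs are Y1=1, Y2=0. (Without the fault they would be Y1=1, Y2=1.)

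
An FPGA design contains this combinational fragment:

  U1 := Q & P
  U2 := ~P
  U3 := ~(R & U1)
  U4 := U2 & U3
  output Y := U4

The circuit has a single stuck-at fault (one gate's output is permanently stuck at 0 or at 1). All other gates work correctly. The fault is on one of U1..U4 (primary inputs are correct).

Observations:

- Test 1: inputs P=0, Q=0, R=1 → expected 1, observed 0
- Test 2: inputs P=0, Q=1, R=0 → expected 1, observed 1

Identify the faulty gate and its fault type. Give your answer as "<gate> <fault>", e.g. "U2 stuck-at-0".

U1 stuck-at-1

Fault-free values for test 1 (P=0, Q=0, R=1): U1=0, U2=1, U3=1, U4=1, giving Y=1. Observed 0.
Test 1: faults giving observed 0 are {U1 stuck-at-1, U2 stuck-at-0, U3 stuck-at-0, U4 stuck-at-0}.
Test 2 (P=0, Q=1, R=0): fault-free U1=0, U2=1, U3=1, U4=1 → 1; observed 1. Eliminates U2 stuck-at-0, U3 stuck-at-0, U4 stuck-at-0.
Only U1 stuck-at-1 is consistent with every test.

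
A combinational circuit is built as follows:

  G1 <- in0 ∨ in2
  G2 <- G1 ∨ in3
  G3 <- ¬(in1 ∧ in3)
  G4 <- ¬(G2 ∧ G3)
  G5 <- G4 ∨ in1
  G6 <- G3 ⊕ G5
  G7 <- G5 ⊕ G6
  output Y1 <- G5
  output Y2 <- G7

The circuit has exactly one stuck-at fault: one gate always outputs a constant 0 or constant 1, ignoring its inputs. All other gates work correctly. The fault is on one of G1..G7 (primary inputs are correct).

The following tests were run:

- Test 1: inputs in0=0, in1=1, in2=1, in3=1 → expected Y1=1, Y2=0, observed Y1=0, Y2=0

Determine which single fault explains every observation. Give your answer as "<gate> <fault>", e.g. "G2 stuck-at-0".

G5 stuck-at-0

Fault-free values for test 1 (in0=0, in1=1, in2=1, in3=1): G1=1, G2=1, G3=0, G4=1, G5=1, G6=1, G7=0, giving Y1=1, Y2=0. Observed Y1=0, Y2=0.
Test 1: faults giving observed Y1=0, Y2=0 are {G5 stuck-at-0}.
Only G5 stuck-at-0 is consistent with every test.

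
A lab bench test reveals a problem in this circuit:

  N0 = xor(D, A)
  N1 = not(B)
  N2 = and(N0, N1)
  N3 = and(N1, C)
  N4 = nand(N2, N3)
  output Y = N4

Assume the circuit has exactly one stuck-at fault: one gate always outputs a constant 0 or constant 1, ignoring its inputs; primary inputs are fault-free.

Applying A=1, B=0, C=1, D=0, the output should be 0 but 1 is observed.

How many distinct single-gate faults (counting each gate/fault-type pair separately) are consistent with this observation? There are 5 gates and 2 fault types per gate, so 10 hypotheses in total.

5

Fault-free: N0=1, N1=1, N2=1, N3=1, N4=0 → 0. Observed 1.
  N0 stuck-at-0: output 1 ✓
  N0 stuck-at-1: output 0 ✗
  N1 stuck-at-0: output 1 ✓
  N1 stuck-at-1: output 0 ✗
  N2 stuck-at-0: output 1 ✓
  N2 stuck-at-1: output 0 ✗
  N3 stuck-at-0: output 1 ✓
  N3 stuck-at-1: output 0 ✗
  N4 stuck-at-0: output 0 ✗
  N4 stuck-at-1: output 1 ✓
Consistent faults: {N0 stuck-at-0, N1 stuck-at-0, N2 stuck-at-0, N3 stuck-at-0, N4 stuck-at-1} — 5 in all.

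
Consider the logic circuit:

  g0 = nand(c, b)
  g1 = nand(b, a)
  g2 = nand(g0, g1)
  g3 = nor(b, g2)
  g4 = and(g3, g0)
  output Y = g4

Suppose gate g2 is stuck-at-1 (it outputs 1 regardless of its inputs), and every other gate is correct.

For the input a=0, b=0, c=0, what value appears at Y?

0

Propagate with g2 forced: g0=1, g1=1, g2=1 [stuck-at-1], g3=0, g4=0.
So Y = 0. (Without the fault it would be 1.)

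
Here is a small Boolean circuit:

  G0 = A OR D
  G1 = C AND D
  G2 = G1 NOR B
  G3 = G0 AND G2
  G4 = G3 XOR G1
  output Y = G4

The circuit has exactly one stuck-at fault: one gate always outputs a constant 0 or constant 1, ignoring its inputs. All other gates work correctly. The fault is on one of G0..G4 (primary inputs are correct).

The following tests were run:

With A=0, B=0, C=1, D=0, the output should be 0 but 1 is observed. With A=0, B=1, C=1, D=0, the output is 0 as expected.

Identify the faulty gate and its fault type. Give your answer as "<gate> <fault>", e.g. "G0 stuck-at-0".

Fault-free values for test 1 (A=0, B=0, C=1, D=0): G0=0, G1=0, G2=1, G3=0, G4=0, giving Y=0. Observed 1.
Test 1: faults giving observed 1 are {G0 stuck-at-1, G1 stuck-at-1, G3 stuck-at-1, G4 stuck-at-1}.
Test 2 (A=0, B=1, C=1, D=0): fault-free G0=0, G1=0, G2=0, G3=0, G4=0 → 0; observed 0. Eliminates G1 stuck-at-1, G3 stuck-at-1, G4 stuck-at-1.
Only G0 stuck-at-1 is consistent with every test.

G0 stuck-at-1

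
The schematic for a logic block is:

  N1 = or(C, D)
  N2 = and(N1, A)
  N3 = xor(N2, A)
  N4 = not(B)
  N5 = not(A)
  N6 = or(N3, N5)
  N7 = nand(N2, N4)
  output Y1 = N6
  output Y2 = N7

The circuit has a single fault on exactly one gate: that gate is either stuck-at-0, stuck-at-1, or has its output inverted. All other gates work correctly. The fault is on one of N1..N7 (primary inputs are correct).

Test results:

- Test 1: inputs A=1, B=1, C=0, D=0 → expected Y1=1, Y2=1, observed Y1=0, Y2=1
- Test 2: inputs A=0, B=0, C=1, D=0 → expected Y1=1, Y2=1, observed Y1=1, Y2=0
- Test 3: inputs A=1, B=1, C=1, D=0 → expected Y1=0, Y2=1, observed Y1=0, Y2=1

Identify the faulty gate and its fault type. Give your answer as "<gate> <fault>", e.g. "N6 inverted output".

Fault-free values for test 1 (A=1, B=1, C=0, D=0): N1=0, N2=0, N3=1, N4=0, N5=0, N6=1, N7=1, giving Y1=1, Y2=1. Observed Y1=0, Y2=1.
Test 1: faults giving observed Y1=0, Y2=1 are {N1 stuck-at-1, N1 inverted output, N2 stuck-at-1, N2 inverted output, N3 stuck-at-0, N3 inverted output, N6 stuck-at-0, N6 inverted output}.
Test 2 (A=0, B=0, C=1, D=0): fault-free N1=1, N2=0, N3=0, N4=1, N5=1, N6=1, N7=1 → Y1=1, Y2=1; observed Y1=1, Y2=0. Eliminates N1 stuck-at-1, N1 inverted output, N3 stuck-at-0, N3 inverted output, N6 stuck-at-0, N6 inverted output.
Test 3 (A=1, B=1, C=1, D=0): fault-free N1=1, N2=1, N3=0, N4=0, N5=0, N6=0, N7=1 → Y1=0, Y2=1; observed Y1=0, Y2=1. Eliminates N2 inverted output.
Only N2 stuck-at-1 is consistent with every test.

N2 stuck-at-1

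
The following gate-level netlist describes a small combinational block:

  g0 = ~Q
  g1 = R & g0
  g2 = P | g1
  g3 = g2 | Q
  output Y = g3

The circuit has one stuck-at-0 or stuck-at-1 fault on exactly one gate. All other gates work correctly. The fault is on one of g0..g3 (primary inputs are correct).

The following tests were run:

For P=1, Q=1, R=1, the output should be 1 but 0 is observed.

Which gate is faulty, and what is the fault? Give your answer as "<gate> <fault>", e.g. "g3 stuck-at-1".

Fault-free values for test 1 (P=1, Q=1, R=1): g0=0, g1=0, g2=1, g3=1, giving Y=1. Observed 0.
Test 1: faults giving observed 0 are {g3 stuck-at-0}.
Only g3 stuck-at-0 is consistent with every test.

g3 stuck-at-0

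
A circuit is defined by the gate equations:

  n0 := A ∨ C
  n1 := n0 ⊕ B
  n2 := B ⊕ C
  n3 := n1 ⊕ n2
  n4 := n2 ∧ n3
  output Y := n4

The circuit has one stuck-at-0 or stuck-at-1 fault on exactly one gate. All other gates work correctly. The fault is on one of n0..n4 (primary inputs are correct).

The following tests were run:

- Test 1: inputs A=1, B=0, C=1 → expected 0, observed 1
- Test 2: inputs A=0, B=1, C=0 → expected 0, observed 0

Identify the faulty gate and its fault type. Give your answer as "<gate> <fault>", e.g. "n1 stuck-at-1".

Fault-free values for test 1 (A=1, B=0, C=1): n0=1, n1=1, n2=1, n3=0, n4=0, giving Y=0. Observed 1.
Test 1: faults giving observed 1 are {n0 stuck-at-0, n1 stuck-at-0, n3 stuck-at-1, n4 stuck-at-1}.
Test 2 (A=0, B=1, C=0): fault-free n0=0, n1=1, n2=1, n3=0, n4=0 → 0; observed 0. Eliminates n1 stuck-at-0, n3 stuck-at-1, n4 stuck-at-1.
Only n0 stuck-at-0 is consistent with every test.

n0 stuck-at-0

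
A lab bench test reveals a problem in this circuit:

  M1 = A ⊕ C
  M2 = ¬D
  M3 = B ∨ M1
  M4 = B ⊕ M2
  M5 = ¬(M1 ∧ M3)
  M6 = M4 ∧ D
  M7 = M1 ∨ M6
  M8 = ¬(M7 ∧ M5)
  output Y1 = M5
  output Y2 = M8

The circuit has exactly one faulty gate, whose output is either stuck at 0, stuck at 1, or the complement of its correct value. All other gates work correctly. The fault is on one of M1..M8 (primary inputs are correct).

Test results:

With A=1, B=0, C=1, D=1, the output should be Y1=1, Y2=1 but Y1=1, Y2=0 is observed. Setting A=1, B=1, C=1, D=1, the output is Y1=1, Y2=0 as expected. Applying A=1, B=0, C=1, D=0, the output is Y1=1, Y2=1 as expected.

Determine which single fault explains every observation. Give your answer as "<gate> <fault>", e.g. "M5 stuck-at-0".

M4 stuck-at-1

Fault-free values for test 1 (A=1, B=0, C=1, D=1): M1=0, M2=0, M3=0, M4=0, M5=1, M6=0, M7=0, M8=1, giving Y1=1, Y2=1. Observed Y1=1, Y2=0.
Test 1: faults giving observed Y1=1, Y2=0 are {M2 stuck-at-1, M2 inverted output, M4 stuck-at-1, M4 inverted output, M6 stuck-at-1, M6 inverted output, M7 stuck-at-1, M7 inverted output, M8 stuck-at-0, M8 inverted output}.
Test 2 (A=1, B=1, C=1, D=1): fault-free M1=0, M2=0, M3=1, M4=1, M5=1, M6=1, M7=1, M8=0 → Y1=1, Y2=0; observed Y1=1, Y2=0. Eliminates M2 stuck-at-1, M2 inverted output, M4 inverted output, M6 inverted output, M7 inverted output, M8 inverted output.
Test 3 (A=1, B=0, C=1, D=0): fault-free M1=0, M2=1, M3=0, M4=1, M5=1, M6=0, M7=0, M8=1 → Y1=1, Y2=1; observed Y1=1, Y2=1. Eliminates M6 stuck-at-1, M7 stuck-at-1, M8 stuck-at-0.
Only M4 stuck-at-1 is consistent with every test.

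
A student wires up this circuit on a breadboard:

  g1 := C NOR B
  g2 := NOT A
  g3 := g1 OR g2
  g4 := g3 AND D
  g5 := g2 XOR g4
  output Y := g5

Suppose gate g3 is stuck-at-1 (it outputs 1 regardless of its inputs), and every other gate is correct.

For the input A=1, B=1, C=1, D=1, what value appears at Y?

1

Propagate with g3 forced: g1=0, g2=0, g3=1 [stuck-at-1], g4=1, g5=1.
So Y = 1. (Without the fault it would be 0.)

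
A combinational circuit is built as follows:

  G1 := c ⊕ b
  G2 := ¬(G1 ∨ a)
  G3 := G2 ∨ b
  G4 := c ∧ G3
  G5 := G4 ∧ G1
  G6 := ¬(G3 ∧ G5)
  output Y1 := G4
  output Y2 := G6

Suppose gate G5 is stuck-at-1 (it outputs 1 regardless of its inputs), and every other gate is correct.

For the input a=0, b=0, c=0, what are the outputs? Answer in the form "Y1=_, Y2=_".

Y1=0, Y2=0

Propagate with G5 forced: G1=0, G2=1, G3=1, G4=0, G5=1 [stuck-at-1], G6=0.
So the outputs are Y1=0, Y2=0. (Without the fault they would be Y1=0, Y2=1.)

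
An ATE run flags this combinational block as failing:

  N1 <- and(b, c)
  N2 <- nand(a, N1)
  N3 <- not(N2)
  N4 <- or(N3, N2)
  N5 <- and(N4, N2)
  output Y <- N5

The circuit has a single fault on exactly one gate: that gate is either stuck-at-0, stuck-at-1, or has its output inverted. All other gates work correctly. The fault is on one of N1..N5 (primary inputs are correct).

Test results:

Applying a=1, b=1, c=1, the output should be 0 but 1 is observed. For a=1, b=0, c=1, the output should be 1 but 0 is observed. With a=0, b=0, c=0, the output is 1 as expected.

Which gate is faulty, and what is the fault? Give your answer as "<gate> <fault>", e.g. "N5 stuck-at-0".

Fault-free values for test 1 (a=1, b=1, c=1): N1=1, N2=0, N3=1, N4=1, N5=0, giving Y=0. Observed 1.
Test 1: faults giving observed 1 are {N1 stuck-at-0, N1 inverted output, N2 stuck-at-1, N2 inverted output, N5 stuck-at-1, N5 inverted output}.
Test 2 (a=1, b=0, c=1): fault-free N1=0, N2=1, N3=0, N4=1, N5=1 → 1; observed 0. Eliminates N1 stuck-at-0, N2 stuck-at-1, N5 stuck-at-1.
Test 3 (a=0, b=0, c=0): fault-free N1=0, N2=1, N3=0, N4=1, N5=1 → 1; observed 1. Eliminates N2 inverted output, N5 inverted output.
Only N1 inverted output is consistent with every test.

N1 inverted output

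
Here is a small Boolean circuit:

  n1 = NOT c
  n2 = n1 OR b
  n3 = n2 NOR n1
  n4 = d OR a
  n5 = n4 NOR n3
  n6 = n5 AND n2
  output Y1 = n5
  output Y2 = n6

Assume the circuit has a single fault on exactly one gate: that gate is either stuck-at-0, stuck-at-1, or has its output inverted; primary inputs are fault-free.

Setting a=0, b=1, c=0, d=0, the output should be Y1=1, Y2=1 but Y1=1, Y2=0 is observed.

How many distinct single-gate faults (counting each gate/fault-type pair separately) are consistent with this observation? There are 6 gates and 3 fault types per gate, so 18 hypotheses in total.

4

Fault-free: n1=1, n2=1, n3=0, n4=0, n5=1, n6=1 → Y1=1, Y2=1. Observed Y1=1, Y2=0.
  n1: none of the 3 fault types match ✗
  n2: stuck-at-0, inverted output ✓; others ✗
  n3: none of the 3 fault types match ✗
  n4: none of the 3 fault types match ✗
  n5: none of the 3 fault types match ✗
  n6: stuck-at-0, inverted output ✓; others ✗
Consistent faults: {n2 stuck-at-0, n2 inverted output, n6 stuck-at-0, n6 inverted output} — 4 in all.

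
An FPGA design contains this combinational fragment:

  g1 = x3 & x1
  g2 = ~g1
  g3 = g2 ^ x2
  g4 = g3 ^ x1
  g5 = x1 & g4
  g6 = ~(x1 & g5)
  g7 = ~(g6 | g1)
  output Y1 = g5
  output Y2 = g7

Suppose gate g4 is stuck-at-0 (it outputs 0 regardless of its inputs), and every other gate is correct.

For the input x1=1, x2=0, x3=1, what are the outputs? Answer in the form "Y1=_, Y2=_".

Y1=0, Y2=0

Propagate with g4 forced: g1=1, g2=0, g3=0, g4=0 [stuck-at-0], g5=0, g6=1, g7=0.
So the outputs are Y1=0, Y2=0. (Without the fault they would be Y1=1, Y2=0.)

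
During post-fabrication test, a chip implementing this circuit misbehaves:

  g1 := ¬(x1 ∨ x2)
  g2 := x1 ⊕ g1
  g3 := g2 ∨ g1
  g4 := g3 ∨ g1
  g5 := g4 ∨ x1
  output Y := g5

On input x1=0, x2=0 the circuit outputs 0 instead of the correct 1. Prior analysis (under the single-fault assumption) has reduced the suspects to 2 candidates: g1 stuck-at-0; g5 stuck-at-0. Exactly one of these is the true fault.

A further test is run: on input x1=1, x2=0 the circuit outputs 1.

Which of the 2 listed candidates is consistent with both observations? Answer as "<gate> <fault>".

Evaluate each candidate on input x1=1, x2=0:
  g1 stuck-at-0: g1=0 [stuck-at-0], g2=1, g3=1, g4=1, g5=1 → 1 — matches
  g5 stuck-at-0: g1=0, g2=1, g3=1, g4=1, g5=0 [stuck-at-0] → 0 — eliminated
Only g1 stuck-at-0 reproduces the observed 1.

g1 stuck-at-0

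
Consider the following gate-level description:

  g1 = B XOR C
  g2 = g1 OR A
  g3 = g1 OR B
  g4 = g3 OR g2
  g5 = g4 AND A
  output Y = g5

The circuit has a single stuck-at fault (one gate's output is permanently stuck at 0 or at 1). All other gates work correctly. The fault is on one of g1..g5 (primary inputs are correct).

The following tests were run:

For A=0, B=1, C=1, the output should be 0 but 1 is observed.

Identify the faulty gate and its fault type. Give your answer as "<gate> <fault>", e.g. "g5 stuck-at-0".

Fault-free values for test 1 (A=0, B=1, C=1): g1=0, g2=0, g3=1, g4=1, g5=0, giving Y=0. Observed 1.
Test 1: faults giving observed 1 are {g5 stuck-at-1}.
Only g5 stuck-at-1 is consistent with every test.

g5 stuck-at-1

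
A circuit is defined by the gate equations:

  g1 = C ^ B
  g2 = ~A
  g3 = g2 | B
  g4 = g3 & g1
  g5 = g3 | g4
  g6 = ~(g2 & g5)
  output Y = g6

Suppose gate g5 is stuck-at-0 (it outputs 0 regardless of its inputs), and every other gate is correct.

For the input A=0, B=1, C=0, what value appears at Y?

Propagate with g5 forced: g1=1, g2=1, g3=1, g4=1, g5=0 [stuck-at-0], g6=1.
So Y = 1. (Without the fault it would be 0.)

1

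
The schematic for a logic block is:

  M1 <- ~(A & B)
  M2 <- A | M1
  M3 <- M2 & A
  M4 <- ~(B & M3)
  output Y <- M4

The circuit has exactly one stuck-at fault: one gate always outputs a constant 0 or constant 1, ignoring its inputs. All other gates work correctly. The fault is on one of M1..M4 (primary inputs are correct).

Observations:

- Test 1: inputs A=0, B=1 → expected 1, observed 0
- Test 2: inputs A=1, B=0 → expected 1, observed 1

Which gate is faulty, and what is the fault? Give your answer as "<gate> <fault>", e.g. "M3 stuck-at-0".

Fault-free values for test 1 (A=0, B=1): M1=1, M2=1, M3=0, M4=1, giving Y=1. Observed 0.
Test 1: faults giving observed 0 are {M3 stuck-at-1, M4 stuck-at-0}.
Test 2 (A=1, B=0): fault-free M1=1, M2=1, M3=1, M4=1 → 1; observed 1. Eliminates M4 stuck-at-0.
Only M3 stuck-at-1 is consistent with every test.

M3 stuck-at-1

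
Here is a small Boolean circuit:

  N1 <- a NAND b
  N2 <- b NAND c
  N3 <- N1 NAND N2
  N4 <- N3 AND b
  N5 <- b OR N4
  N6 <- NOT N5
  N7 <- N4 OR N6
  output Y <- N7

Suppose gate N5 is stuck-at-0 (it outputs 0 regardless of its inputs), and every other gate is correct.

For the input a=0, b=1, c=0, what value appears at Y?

Propagate with N5 forced: N1=1, N2=1, N3=0, N4=0, N5=0 [stuck-at-0], N6=1, N7=1.
So Y = 1. (Without the fault it would be 0.)

1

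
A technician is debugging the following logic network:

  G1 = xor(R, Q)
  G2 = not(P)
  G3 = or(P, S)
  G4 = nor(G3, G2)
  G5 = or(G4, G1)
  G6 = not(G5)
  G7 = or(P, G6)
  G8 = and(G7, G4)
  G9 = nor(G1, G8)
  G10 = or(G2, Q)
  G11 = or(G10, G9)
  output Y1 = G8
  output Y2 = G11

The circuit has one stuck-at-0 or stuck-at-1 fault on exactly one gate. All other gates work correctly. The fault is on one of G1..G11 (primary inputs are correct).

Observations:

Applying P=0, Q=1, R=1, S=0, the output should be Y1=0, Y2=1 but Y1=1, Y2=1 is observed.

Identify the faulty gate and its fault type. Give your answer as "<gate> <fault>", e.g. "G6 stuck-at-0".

G8 stuck-at-1

Fault-free values for test 1 (P=0, Q=1, R=1, S=0): G1=0, G2=1, G3=0, G4=0, G5=0, G6=1, G7=1, G8=0, G9=1, G10=1, G11=1, giving Y1=0, Y2=1. Observed Y1=1, Y2=1.
Test 1: faults giving observed Y1=1, Y2=1 are {G8 stuck-at-1}.
Only G8 stuck-at-1 is consistent with every test.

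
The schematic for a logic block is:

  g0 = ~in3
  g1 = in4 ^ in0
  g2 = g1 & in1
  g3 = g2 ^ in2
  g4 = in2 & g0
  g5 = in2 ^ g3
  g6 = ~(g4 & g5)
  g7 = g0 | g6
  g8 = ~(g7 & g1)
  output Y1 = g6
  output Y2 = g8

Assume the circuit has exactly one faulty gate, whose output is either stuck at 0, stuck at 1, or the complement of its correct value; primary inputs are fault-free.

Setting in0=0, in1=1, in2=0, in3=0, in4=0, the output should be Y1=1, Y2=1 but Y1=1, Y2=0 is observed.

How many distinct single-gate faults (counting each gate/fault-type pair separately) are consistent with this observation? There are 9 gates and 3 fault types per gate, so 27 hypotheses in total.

Fault-free: g0=1, g1=0, g2=0, g3=0, g4=0, g5=0, g6=1, g7=1, g8=1 → Y1=1, Y2=1. Observed Y1=1, Y2=0.
  g0: none of the 3 fault types match ✗
  g1: stuck-at-1, inverted output ✓; others ✗
  g2: none of the 3 fault types match ✗
  g3: none of the 3 fault types match ✗
  g4: none of the 3 fault types match ✗
  g5: none of the 3 fault types match ✗
  g6: none of the 3 fault types match ✗
  g7: none of the 3 fault types match ✗
  g8: stuck-at-0, inverted output ✓; others ✗
Consistent faults: {g1 stuck-at-1, g1 inverted output, g8 stuck-at-0, g8 inverted output} — 4 in all.

4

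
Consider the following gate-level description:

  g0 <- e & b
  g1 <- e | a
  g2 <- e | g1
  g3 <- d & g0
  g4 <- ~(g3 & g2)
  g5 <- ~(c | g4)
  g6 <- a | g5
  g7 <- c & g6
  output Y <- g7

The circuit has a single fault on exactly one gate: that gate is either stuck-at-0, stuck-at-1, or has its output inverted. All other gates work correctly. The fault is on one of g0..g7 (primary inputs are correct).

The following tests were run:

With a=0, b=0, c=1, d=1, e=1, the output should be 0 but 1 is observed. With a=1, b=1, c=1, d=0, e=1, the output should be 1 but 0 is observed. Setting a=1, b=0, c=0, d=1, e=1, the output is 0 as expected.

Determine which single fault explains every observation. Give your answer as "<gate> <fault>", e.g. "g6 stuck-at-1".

Fault-free values for test 1 (a=0, b=0, c=1, d=1, e=1): g0=0, g1=1, g2=1, g3=0, g4=1, g5=0, g6=0, g7=0, giving Y=0. Observed 1.
Test 1: faults giving observed 1 are {g5 stuck-at-1, g5 inverted output, g6 stuck-at-1, g6 inverted output, g7 stuck-at-1, g7 inverted output}.
Test 2 (a=1, b=1, c=1, d=0, e=1): fault-free g0=1, g1=1, g2=1, g3=0, g4=1, g5=0, g6=1, g7=1 → 1; observed 0. Eliminates g5 stuck-at-1, g5 inverted output, g6 stuck-at-1, g7 stuck-at-1.
Test 3 (a=1, b=0, c=0, d=1, e=1): fault-free g0=0, g1=1, g2=1, g3=0, g4=1, g5=0, g6=1, g7=0 → 0; observed 0. Eliminates g7 inverted output.
Only g6 inverted output is consistent with every test.

g6 inverted output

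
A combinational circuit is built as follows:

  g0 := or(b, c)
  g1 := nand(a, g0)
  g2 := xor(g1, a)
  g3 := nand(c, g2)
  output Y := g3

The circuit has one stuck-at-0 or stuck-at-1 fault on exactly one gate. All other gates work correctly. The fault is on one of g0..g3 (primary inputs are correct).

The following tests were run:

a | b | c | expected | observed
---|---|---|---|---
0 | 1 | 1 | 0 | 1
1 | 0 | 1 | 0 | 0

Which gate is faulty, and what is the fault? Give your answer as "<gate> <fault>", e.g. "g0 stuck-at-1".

g1 stuck-at-0

Fault-free values for test 1 (a=0, b=1, c=1): g0=1, g1=1, g2=1, g3=0, giving Y=0. Observed 1.
Test 1: faults giving observed 1 are {g1 stuck-at-0, g2 stuck-at-0, g3 stuck-at-1}.
Test 2 (a=1, b=0, c=1): fault-free g0=1, g1=0, g2=1, g3=0 → 0; observed 0. Eliminates g2 stuck-at-0, g3 stuck-at-1.
Only g1 stuck-at-0 is consistent with every test.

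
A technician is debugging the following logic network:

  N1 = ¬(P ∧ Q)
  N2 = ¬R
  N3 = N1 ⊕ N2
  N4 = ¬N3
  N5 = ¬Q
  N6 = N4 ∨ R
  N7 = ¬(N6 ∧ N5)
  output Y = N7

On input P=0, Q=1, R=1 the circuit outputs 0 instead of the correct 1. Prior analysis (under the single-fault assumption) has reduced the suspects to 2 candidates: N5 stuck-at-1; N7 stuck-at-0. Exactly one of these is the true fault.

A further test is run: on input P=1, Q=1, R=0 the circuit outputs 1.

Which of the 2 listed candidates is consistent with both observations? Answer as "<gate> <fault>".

Evaluate each candidate on input P=1, Q=1, R=0:
  N5 stuck-at-1: N1=0, N2=1, N3=1, N4=0, N5=1 [stuck-at-1], N6=0, N7=1 → 1 — matches
  N7 stuck-at-0: N1=0, N2=1, N3=1, N4=0, N5=0, N6=0, N7=0 [stuck-at-0] → 0 — eliminated
Only N5 stuck-at-1 reproduces the observed 1.

N5 stuck-at-1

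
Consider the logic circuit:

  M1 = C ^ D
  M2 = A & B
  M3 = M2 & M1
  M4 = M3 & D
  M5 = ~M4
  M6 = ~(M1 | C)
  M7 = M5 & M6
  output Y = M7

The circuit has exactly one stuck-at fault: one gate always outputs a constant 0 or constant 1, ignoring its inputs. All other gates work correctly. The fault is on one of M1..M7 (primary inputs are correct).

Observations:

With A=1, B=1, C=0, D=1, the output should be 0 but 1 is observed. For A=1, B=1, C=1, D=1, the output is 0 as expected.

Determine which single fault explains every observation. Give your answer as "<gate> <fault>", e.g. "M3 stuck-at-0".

Fault-free values for test 1 (A=1, B=1, C=0, D=1): M1=1, M2=1, M3=1, M4=1, M5=0, M6=0, M7=0, giving Y=0. Observed 1.
Test 1: faults giving observed 1 are {M1 stuck-at-0, M7 stuck-at-1}.
Test 2 (A=1, B=1, C=1, D=1): fault-free M1=0, M2=1, M3=0, M4=0, M5=1, M6=0, M7=0 → 0; observed 0. Eliminates M7 stuck-at-1.
Only M1 stuck-at-0 is consistent with every test.

M1 stuck-at-0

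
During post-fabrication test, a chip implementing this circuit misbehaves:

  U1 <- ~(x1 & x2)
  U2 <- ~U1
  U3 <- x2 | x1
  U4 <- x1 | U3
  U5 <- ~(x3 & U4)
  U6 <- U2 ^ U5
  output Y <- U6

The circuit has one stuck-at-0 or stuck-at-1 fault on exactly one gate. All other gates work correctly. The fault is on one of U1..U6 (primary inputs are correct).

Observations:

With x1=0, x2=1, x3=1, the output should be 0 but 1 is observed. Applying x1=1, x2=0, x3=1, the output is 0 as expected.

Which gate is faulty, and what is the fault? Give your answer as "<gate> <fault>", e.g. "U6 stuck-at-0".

Fault-free values for test 1 (x1=0, x2=1, x3=1): U1=1, U2=0, U3=1, U4=1, U5=0, U6=0, giving Y=0. Observed 1.
Test 1: faults giving observed 1 are {U1 stuck-at-0, U2 stuck-at-1, U3 stuck-at-0, U4 stuck-at-0, U5 stuck-at-1, U6 stuck-at-1}.
Test 2 (x1=1, x2=0, x3=1): fault-free U1=1, U2=0, U3=1, U4=1, U5=0, U6=0 → 0; observed 0. Eliminates U1 stuck-at-0, U2 stuck-at-1, U4 stuck-at-0, U5 stuck-at-1, U6 stuck-at-1.
Only U3 stuck-at-0 is consistent with every test.

U3 stuck-at-0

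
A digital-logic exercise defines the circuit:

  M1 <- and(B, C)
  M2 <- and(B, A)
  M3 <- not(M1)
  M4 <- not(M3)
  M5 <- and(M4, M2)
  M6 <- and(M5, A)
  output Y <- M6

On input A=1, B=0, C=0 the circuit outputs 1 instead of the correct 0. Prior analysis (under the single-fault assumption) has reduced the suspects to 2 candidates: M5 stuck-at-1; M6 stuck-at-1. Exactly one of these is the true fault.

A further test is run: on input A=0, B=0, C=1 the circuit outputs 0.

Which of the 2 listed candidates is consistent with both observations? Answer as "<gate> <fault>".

Evaluate each candidate on input A=0, B=0, C=1:
  M5 stuck-at-1: M1=0, M2=0, M3=1, M4=0, M5=1 [stuck-at-1], M6=0 → 0 — matches
  M6 stuck-at-1: M1=0, M2=0, M3=1, M4=0, M5=0, M6=1 [stuck-at-1] → 1 — eliminated
Only M5 stuck-at-1 reproduces the observed 0.

M5 stuck-at-1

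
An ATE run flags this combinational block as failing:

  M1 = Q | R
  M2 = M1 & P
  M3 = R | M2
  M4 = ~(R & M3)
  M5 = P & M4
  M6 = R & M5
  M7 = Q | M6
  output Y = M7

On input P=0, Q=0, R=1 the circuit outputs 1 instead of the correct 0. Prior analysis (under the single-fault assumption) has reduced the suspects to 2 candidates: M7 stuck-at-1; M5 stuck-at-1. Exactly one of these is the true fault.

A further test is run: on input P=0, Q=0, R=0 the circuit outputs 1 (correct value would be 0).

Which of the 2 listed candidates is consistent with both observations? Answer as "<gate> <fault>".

M7 stuck-at-1

Evaluate each candidate on input P=0, Q=0, R=0:
  M7 stuck-at-1: M1=0, M2=0, M3=0, M4=1, M5=0, M6=0, M7=1 [stuck-at-1] → 1 — matches
  M5 stuck-at-1: M1=0, M2=0, M3=0, M4=1, M5=1 [stuck-at-1], M6=0, M7=0 → 0 — eliminated
Only M7 stuck-at-1 reproduces the observed 1.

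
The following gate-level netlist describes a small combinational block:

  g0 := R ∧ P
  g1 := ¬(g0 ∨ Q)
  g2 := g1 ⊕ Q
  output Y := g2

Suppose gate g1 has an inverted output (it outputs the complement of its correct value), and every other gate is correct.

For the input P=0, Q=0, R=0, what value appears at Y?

Propagate with g1 forced: g0=0, g1=0 [inverted output], g2=0.
So Y = 0. (Without the fault it would be 1.)

0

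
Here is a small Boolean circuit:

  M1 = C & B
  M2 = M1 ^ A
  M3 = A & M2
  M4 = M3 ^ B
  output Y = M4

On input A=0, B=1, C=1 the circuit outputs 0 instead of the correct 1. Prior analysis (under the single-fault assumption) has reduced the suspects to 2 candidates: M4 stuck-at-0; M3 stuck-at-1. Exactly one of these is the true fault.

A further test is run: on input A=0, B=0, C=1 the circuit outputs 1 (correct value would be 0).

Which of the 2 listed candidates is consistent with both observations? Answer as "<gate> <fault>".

M3 stuck-at-1

Evaluate each candidate on input A=0, B=0, C=1:
  M4 stuck-at-0: M1=0, M2=0, M3=0, M4=0 [stuck-at-0] → 0 — eliminated
  M3 stuck-at-1: M1=0, M2=0, M3=1 [stuck-at-1], M4=1 → 1 — matches
Only M3 stuck-at-1 reproduces the observed 1.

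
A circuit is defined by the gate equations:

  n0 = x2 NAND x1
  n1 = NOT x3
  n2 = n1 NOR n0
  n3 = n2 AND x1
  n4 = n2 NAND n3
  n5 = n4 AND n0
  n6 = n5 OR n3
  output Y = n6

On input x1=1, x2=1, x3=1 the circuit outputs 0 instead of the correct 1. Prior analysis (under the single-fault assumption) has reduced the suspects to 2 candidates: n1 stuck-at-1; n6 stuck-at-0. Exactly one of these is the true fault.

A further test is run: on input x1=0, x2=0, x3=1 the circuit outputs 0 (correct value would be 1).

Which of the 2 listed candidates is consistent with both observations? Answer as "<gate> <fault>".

n6 stuck-at-0

Evaluate each candidate on input x1=0, x2=0, x3=1:
  n1 stuck-at-1: n0=1, n1=1 [stuck-at-1], n2=0, n3=0, n4=1, n5=1, n6=1 → 1 — eliminated
  n6 stuck-at-0: n0=1, n1=0, n2=0, n3=0, n4=1, n5=1, n6=0 [stuck-at-0] → 0 — matches
Only n6 stuck-at-0 reproduces the observed 0.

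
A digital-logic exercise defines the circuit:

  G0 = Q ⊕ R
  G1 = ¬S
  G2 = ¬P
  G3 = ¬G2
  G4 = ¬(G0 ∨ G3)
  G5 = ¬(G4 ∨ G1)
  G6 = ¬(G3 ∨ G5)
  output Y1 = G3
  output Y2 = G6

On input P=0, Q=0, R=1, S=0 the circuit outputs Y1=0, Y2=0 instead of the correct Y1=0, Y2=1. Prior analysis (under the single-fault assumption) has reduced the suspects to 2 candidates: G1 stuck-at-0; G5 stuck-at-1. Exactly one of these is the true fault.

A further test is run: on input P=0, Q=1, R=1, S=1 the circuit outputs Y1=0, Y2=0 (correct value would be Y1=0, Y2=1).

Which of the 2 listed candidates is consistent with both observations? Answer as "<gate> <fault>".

Evaluate each candidate on input P=0, Q=1, R=1, S=1:
  G1 stuck-at-0: G0=0, G1=0 [stuck-at-0], G2=1, G3=0, G4=1, G5=0, G6=1 → Y1=0, Y2=1 — eliminated
  G5 stuck-at-1: G0=0, G1=0, G2=1, G3=0, G4=1, G5=1 [stuck-at-1], G6=0 → Y1=0, Y2=0 — matches
Only G5 stuck-at-1 reproduces the observed Y1=0, Y2=0.

G5 stuck-at-1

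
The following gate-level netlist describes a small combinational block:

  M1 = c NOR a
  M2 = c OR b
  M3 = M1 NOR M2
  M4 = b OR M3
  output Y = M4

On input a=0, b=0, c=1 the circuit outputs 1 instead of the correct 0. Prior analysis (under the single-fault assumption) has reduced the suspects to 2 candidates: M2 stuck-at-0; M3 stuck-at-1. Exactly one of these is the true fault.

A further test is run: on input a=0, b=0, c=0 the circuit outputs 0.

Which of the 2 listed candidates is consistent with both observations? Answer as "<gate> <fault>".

M2 stuck-at-0

Evaluate each candidate on input a=0, b=0, c=0:
  M2 stuck-at-0: M1=1, M2=0 [stuck-at-0], M3=0, M4=0 → 0 — matches
  M3 stuck-at-1: M1=1, M2=0, M3=1 [stuck-at-1], M4=1 → 1 — eliminated
Only M2 stuck-at-0 reproduces the observed 0.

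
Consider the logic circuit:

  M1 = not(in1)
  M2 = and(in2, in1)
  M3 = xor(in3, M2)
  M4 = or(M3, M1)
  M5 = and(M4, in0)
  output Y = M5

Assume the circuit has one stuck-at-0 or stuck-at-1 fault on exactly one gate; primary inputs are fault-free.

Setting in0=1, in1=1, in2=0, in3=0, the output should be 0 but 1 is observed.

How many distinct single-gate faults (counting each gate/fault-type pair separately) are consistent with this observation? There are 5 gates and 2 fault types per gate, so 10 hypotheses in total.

5

Fault-free: M1=0, M2=0, M3=0, M4=0, M5=0 → 0. Observed 1.
  M1 stuck-at-0: output 0 ✗
  M1 stuck-at-1: output 1 ✓
  M2 stuck-at-0: output 0 ✗
  M2 stuck-at-1: output 1 ✓
  M3 stuck-at-0: output 0 ✗
  M3 stuck-at-1: output 1 ✓
  M4 stuck-at-0: output 0 ✗
  M4 stuck-at-1: output 1 ✓
  M5 stuck-at-0: output 0 ✗
  M5 stuck-at-1: output 1 ✓
Consistent faults: {M1 stuck-at-1, M2 stuck-at-1, M3 stuck-at-1, M4 stuck-at-1, M5 stuck-at-1} — 5 in all.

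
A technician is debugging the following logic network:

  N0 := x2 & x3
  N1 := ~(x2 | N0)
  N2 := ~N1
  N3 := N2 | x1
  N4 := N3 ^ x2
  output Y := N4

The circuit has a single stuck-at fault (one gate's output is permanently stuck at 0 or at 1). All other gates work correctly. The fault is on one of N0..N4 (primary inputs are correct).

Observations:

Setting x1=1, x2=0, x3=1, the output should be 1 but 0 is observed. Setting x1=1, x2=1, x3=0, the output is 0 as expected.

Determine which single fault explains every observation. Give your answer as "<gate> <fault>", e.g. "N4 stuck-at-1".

N4 stuck-at-0

Fault-free values for test 1 (x1=1, x2=0, x3=1): N0=0, N1=1, N2=0, N3=1, N4=1, giving Y=1. Observed 0.
Test 1: faults giving observed 0 are {N3 stuck-at-0, N4 stuck-at-0}.
Test 2 (x1=1, x2=1, x3=0): fault-free N0=0, N1=0, N2=1, N3=1, N4=0 → 0; observed 0. Eliminates N3 stuck-at-0.
Only N4 stuck-at-0 is consistent with every test.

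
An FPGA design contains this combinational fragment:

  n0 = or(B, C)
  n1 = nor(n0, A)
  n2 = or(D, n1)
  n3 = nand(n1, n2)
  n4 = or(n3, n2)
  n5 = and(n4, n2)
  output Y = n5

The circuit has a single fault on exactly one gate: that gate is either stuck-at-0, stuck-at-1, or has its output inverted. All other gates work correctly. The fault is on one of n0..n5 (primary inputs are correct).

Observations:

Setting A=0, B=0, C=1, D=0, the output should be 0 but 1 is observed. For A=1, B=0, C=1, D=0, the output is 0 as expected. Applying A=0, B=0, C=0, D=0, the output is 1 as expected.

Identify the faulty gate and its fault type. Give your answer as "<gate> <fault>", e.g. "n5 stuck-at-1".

n0 stuck-at-0

Fault-free values for test 1 (A=0, B=0, C=1, D=0): n0=1, n1=0, n2=0, n3=1, n4=1, n5=0, giving Y=0. Observed 1.
Test 1: faults giving observed 1 are {n0 stuck-at-0, n0 inverted output, n1 stuck-at-1, n1 inverted output, n2 stuck-at-1, n2 inverted output, n5 stuck-at-1, n5 inverted output}.
Test 2 (A=1, B=0, C=1, D=0): fault-free n0=1, n1=0, n2=0, n3=1, n4=1, n5=0 → 0; observed 0. Eliminates n1 stuck-at-1, n1 inverted output, n2 stuck-at-1, n2 inverted output, n5 stuck-at-1, n5 inverted output.
Test 3 (A=0, B=0, C=0, D=0): fault-free n0=0, n1=1, n2=1, n3=0, n4=1, n5=1 → 1; observed 1. Eliminates n0 inverted output.
Only n0 stuck-at-0 is consistent with every test.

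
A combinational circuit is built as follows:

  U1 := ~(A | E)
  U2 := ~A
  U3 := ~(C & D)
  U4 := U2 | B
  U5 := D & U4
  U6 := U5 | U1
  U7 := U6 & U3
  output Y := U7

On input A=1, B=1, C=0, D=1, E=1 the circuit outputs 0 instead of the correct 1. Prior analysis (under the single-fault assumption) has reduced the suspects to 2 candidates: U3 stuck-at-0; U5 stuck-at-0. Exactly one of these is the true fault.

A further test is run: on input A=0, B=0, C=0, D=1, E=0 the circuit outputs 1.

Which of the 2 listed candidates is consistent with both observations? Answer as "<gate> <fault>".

U5 stuck-at-0

Evaluate each candidate on input A=0, B=0, C=0, D=1, E=0:
  U3 stuck-at-0: U1=1, U2=1, U3=0 [stuck-at-0], U4=1, U5=1, U6=1, U7=0 → 0 — eliminated
  U5 stuck-at-0: U1=1, U2=1, U3=1, U4=1, U5=0 [stuck-at-0], U6=1, U7=1 → 1 — matches
Only U5 stuck-at-0 reproduces the observed 1.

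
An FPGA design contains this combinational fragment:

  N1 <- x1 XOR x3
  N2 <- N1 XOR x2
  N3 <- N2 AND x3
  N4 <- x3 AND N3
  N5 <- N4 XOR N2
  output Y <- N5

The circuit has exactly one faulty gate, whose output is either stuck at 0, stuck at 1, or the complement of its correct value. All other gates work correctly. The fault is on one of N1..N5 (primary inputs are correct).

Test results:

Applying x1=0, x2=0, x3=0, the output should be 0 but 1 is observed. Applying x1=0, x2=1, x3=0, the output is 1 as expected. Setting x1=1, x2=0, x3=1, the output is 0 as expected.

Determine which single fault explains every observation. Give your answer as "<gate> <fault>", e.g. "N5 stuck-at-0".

Fault-free values for test 1 (x1=0, x2=0, x3=0): N1=0, N2=0, N3=0, N4=0, N5=0, giving Y=0. Observed 1.
Test 1: faults giving observed 1 are {N1 stuck-at-1, N1 inverted output, N2 stuck-at-1, N2 inverted output, N4 stuck-at-1, N4 inverted output, N5 stuck-at-1, N5 inverted output}.
Test 2 (x1=0, x2=1, x3=0): fault-free N1=0, N2=1, N3=0, N4=0, N5=1 → 1; observed 1. Eliminates N1 stuck-at-1, N1 inverted output, N2 inverted output, N4 stuck-at-1, N4 inverted output, N5 inverted output.
Test 3 (x1=1, x2=0, x3=1): fault-free N1=0, N2=0, N3=0, N4=0, N5=0 → 0; observed 0. Eliminates N5 stuck-at-1.
Only N2 stuck-at-1 is consistent with every test.

N2 stuck-at-1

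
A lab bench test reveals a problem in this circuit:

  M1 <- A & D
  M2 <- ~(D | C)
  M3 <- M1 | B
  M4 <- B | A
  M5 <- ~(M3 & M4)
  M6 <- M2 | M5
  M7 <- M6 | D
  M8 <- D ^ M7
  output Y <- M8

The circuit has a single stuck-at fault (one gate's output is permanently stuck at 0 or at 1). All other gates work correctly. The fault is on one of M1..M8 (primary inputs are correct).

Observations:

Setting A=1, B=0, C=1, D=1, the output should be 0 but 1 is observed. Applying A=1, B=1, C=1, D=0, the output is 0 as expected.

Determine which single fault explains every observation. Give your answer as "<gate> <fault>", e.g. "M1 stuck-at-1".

M7 stuck-at-0

Fault-free values for test 1 (A=1, B=0, C=1, D=1): M1=1, M2=0, M3=1, M4=1, M5=0, M6=0, M7=1, M8=0, giving Y=0. Observed 1.
Test 1: faults giving observed 1 are {M7 stuck-at-0, M8 stuck-at-1}.
Test 2 (A=1, B=1, C=1, D=0): fault-free M1=0, M2=0, M3=1, M4=1, M5=0, M6=0, M7=0, M8=0 → 0; observed 0. Eliminates M8 stuck-at-1.
Only M7 stuck-at-0 is consistent with every test.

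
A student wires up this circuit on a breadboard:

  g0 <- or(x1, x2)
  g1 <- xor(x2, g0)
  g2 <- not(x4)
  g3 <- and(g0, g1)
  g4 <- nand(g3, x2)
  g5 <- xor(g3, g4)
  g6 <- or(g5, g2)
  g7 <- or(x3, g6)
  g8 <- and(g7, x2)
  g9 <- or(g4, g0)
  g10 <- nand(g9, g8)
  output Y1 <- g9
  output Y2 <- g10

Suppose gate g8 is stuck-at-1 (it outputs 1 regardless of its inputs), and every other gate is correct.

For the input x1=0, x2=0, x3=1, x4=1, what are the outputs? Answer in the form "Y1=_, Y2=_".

Propagate with g8 forced: g0=0, g1=0, g2=0, g3=0, g4=1, g5=1, g6=1, g7=1, g8=1 [stuck-at-1], g9=1, g10=0.
So the outputs are Y1=1, Y2=0. (Without the fault they would be Y1=1, Y2=1.)

Y1=1, Y2=0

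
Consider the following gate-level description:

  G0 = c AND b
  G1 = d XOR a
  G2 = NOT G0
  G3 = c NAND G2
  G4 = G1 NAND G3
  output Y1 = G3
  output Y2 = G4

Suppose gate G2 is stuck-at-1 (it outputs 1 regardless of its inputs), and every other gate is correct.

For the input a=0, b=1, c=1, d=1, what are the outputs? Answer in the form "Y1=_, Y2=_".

Propagate with G2 forced: G0=1, G1=1, G2=1 [stuck-at-1], G3=0, G4=1.
So the outputs are Y1=0, Y2=1. (Without the fault they would be Y1=1, Y2=0.)

Y1=0, Y2=1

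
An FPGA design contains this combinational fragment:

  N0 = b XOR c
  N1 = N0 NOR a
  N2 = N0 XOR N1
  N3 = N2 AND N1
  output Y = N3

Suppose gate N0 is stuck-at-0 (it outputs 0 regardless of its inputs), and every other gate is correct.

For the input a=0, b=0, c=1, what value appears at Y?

Propagate with N0 forced: N0=0 [stuck-at-0], N1=1, N2=1, N3=1.
So Y = 1. (Without the fault it would be 0.)

1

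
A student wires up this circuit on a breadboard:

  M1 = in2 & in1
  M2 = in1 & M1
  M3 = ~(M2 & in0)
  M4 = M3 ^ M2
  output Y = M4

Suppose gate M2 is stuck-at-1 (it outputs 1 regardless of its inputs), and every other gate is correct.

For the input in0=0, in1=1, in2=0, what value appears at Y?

0

Propagate with M2 forced: M1=0, M2=1 [stuck-at-1], M3=1, M4=0.
So Y = 0. (Without the fault it would be 1.)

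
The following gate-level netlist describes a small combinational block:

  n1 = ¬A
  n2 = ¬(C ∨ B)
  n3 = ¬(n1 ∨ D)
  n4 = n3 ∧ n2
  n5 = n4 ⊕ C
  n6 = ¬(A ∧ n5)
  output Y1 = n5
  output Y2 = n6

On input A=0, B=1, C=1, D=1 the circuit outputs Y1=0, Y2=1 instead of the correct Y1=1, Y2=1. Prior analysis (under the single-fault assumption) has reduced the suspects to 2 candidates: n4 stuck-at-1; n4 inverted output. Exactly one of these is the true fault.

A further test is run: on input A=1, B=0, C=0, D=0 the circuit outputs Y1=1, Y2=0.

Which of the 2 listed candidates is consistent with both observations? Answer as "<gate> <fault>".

Evaluate each candidate on input A=1, B=0, C=0, D=0:
  n4 stuck-at-1: n1=0, n2=1, n3=1, n4=1 [stuck-at-1], n5=1, n6=0 → Y1=1, Y2=0 — matches
  n4 inverted output: n1=0, n2=1, n3=1, n4=0 [inverted output], n5=0, n6=1 → Y1=0, Y2=1 — eliminated
Only n4 stuck-at-1 reproduces the observed Y1=1, Y2=0.

n4 stuck-at-1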